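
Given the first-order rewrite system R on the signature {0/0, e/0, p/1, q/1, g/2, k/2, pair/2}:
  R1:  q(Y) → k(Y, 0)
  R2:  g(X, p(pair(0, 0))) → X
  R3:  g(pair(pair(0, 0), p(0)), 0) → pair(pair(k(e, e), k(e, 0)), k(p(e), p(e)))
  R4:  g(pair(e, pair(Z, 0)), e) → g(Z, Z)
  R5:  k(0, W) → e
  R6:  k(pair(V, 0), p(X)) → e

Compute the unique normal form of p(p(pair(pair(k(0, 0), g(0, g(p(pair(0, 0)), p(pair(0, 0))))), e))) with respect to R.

p(p(pair(pair(e, 0), e)))

1. p(p(pair(pair(k(0, 0), g(0, g(p(pair(0, 0)), p(pair(0, 0))))), e)))  →  p(p(pair(pair(e, g(0, g(p(pair(0, 0)), p(pair(0, 0))))), e)))   [R5 at 1.1.1.1]
2. p(p(pair(pair(e, g(0, g(p(pair(0, 0)), p(pair(0, 0))))), e)))  →  p(p(pair(pair(e, g(0, p(pair(0, 0)))), e)))   [R2 at 1.1.1.2.2]
3. p(p(pair(pair(e, g(0, p(pair(0, 0)))), e)))  →  p(p(pair(pair(e, 0), e)))   [R2 at 1.1.1.2]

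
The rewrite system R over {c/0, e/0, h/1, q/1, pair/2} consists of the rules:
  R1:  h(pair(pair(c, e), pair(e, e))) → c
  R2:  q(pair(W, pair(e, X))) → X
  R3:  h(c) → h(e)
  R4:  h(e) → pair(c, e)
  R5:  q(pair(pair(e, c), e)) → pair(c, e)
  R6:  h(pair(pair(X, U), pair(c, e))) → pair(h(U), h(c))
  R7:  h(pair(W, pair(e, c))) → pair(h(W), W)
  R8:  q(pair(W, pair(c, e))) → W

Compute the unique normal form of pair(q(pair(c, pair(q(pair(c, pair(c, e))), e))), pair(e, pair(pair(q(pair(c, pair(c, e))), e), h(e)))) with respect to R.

1. pair(q(pair(c, pair(q(pair(c, pair(c, e))), e))), pair(e, pair(pair(q(pair(c, pair(c, e))), e), h(e))))  →  pair(q(pair(c, pair(c, e))), pair(e, pair(pair(q(pair(c, pair(c, e))), e), h(e))))   [R8 at 1.1.2.1]
2. pair(q(pair(c, pair(c, e))), pair(e, pair(pair(q(pair(c, pair(c, e))), e), h(e))))  →  pair(c, pair(e, pair(pair(q(pair(c, pair(c, e))), e), h(e))))   [R8 at 1]
3. pair(c, pair(e, pair(pair(q(pair(c, pair(c, e))), e), h(e))))  →  pair(c, pair(e, pair(pair(c, e), h(e))))   [R8 at 2.2.1.1]
4. pair(c, pair(e, pair(pair(c, e), h(e))))  →  pair(c, pair(e, pair(pair(c, e), pair(c, e))))   [R4 at 2.2.2]

pair(c, pair(e, pair(pair(c, e), pair(c, e))))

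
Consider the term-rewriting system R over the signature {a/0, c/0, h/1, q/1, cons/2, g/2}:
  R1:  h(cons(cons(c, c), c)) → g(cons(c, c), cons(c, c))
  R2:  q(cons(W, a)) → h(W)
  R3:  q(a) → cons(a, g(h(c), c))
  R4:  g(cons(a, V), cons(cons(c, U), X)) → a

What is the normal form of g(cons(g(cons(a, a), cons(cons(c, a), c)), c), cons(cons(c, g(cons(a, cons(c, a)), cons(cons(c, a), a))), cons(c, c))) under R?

1. g(cons(g(cons(a, a), cons(cons(c, a), c)), c), cons(cons(c, g(cons(a, cons(c, a)), cons(cons(c, a), a))), cons(c, c)))  →  g(cons(a, c), cons(cons(c, g(cons(a, cons(c, a)), cons(cons(c, a), a))), cons(c, c)))   [R4 at 1.1]
2. g(cons(a, c), cons(cons(c, g(cons(a, cons(c, a)), cons(cons(c, a), a))), cons(c, c)))  →  a   [R4 at ε]

a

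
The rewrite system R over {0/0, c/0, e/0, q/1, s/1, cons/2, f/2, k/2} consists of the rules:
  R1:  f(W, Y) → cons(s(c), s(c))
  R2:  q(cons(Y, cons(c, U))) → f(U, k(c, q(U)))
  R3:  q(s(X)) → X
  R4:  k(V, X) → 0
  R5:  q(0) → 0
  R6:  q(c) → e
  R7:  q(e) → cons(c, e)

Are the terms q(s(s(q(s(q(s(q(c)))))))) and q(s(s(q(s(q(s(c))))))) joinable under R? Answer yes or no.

no — NF(t₁) = s(e), NF(t₂) = s(c)

Reduce t₁ = q(s(s(q(s(q(s(q(c)))))))):
1. q(s(s(q(s(q(s(q(c))))))))  →  s(q(s(q(s(q(c))))))   [R3 at ε]
2. s(q(s(q(s(q(c))))))  →  s(q(s(q(c))))   [R3 at 1]
3. s(q(s(q(c))))  →  s(q(c))   [R3 at 1]
4. s(q(c))  →  s(e)   [R6 at 1]

Reduce t₂ = q(s(s(q(s(q(s(c))))))):
1. q(s(s(q(s(q(s(c)))))))  →  s(q(s(q(s(c)))))   [R3 at ε]
2. s(q(s(q(s(c)))))  →  s(q(s(c)))   [R3 at 1]
3. s(q(s(c)))  →  s(c)   [R3 at 1]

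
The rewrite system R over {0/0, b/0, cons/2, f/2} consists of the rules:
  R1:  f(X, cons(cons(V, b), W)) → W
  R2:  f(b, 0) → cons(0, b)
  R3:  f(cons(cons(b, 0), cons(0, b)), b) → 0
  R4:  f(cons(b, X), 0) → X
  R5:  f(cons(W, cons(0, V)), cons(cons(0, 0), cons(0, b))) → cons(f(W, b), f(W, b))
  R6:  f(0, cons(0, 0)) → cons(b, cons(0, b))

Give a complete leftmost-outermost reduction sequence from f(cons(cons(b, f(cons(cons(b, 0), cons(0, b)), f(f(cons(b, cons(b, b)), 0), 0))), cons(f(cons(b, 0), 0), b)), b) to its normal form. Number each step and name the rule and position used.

0

1. f(cons(cons(b, f(cons(cons(b, 0), cons(0, b)), f(f(cons(b, cons(b, b)), 0), 0))), cons(f(cons(b, 0), 0), b)), b)  →  f(cons(cons(b, f(cons(cons(b, 0), cons(0, b)), f(cons(b, b), 0))), cons(f(cons(b, 0), 0), b)), b)   [R4 at 1.1.2.2.1]
2. f(cons(cons(b, f(cons(cons(b, 0), cons(0, b)), f(cons(b, b), 0))), cons(f(cons(b, 0), 0), b)), b)  →  f(cons(cons(b, f(cons(cons(b, 0), cons(0, b)), b)), cons(f(cons(b, 0), 0), b)), b)   [R4 at 1.1.2.2]
3. f(cons(cons(b, f(cons(cons(b, 0), cons(0, b)), b)), cons(f(cons(b, 0), 0), b)), b)  →  f(cons(cons(b, 0), cons(f(cons(b, 0), 0), b)), b)   [R3 at 1.1.2]
4. f(cons(cons(b, 0), cons(f(cons(b, 0), 0), b)), b)  →  f(cons(cons(b, 0), cons(0, b)), b)   [R4 at 1.2.1]
5. f(cons(cons(b, 0), cons(0, b)), b)  →  0   [R3 at ε]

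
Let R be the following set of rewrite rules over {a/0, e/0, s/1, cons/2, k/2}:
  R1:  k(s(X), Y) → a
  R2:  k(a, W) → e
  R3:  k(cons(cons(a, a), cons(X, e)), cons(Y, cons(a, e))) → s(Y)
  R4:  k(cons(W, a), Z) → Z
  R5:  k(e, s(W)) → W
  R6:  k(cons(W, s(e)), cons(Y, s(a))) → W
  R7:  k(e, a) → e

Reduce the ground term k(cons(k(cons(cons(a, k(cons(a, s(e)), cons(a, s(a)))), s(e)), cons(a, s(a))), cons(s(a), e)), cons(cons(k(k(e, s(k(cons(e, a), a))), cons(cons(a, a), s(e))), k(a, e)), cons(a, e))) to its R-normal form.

1. k(cons(k(cons(cons(a, k(cons(a, s(e)), cons(a, s(a)))), s(e)), cons(a, s(a))), cons(s(a), e)), cons(cons(k(k(e, s(k(cons(e, a), a))), cons(cons(a, a), s(e))), k(a, e)), cons(a, e)))  →  k(cons(cons(a, k(cons(a, s(e)), cons(a, s(a)))), cons(s(a), e)), cons(cons(k(k(e, s(k(cons(e, a), a))), cons(cons(a, a), s(e))), k(a, e)), cons(a, e)))   [R6 at 1.1]
2. k(cons(cons(a, k(cons(a, s(e)), cons(a, s(a)))), cons(s(a), e)), cons(cons(k(k(e, s(k(cons(e, a), a))), cons(cons(a, a), s(e))), k(a, e)), cons(a, e)))  →  k(cons(cons(a, a), cons(s(a), e)), cons(cons(k(k(e, s(k(cons(e, a), a))), cons(cons(a, a), s(e))), k(a, e)), cons(a, e)))   [R6 at 1.1.2]
3. k(cons(cons(a, a), cons(s(a), e)), cons(cons(k(k(e, s(k(cons(e, a), a))), cons(cons(a, a), s(e))), k(a, e)), cons(a, e)))  →  s(cons(k(k(e, s(k(cons(e, a), a))), cons(cons(a, a), s(e))), k(a, e)))   [R3 at ε]
4. s(cons(k(k(e, s(k(cons(e, a), a))), cons(cons(a, a), s(e))), k(a, e)))  →  s(cons(k(k(cons(e, a), a), cons(cons(a, a), s(e))), k(a, e)))   [R5 at 1.1.1]
5. s(cons(k(k(cons(e, a), a), cons(cons(a, a), s(e))), k(a, e)))  →  s(cons(k(a, cons(cons(a, a), s(e))), k(a, e)))   [R4 at 1.1.1]
6. s(cons(k(a, cons(cons(a, a), s(e))), k(a, e)))  →  s(cons(e, k(a, e)))   [R2 at 1.1]
7. s(cons(e, k(a, e)))  →  s(cons(e, e))   [R2 at 1.2]

s(cons(e, e))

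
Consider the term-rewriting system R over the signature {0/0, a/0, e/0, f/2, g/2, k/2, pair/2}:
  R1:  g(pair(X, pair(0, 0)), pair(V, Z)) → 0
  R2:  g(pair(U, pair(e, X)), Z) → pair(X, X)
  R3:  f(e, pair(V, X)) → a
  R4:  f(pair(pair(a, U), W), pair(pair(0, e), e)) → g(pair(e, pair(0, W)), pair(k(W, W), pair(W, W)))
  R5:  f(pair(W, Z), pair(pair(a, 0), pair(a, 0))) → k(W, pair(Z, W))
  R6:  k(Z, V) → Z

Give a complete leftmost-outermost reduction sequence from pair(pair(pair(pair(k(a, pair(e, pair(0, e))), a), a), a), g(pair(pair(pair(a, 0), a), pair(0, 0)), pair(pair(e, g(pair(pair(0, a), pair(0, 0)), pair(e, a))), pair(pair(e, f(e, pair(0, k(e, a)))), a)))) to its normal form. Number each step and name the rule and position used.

pair(pair(pair(pair(a, a), a), a), 0)

1. pair(pair(pair(pair(k(a, pair(e, pair(0, e))), a), a), a), g(pair(pair(pair(a, 0), a), pair(0, 0)), pair(pair(e, g(pair(pair(0, a), pair(0, 0)), pair(e, a))), pair(pair(e, f(e, pair(0, k(e, a)))), a))))  →  pair(pair(pair(pair(a, a), a), a), g(pair(pair(pair(a, 0), a), pair(0, 0)), pair(pair(e, g(pair(pair(0, a), pair(0, 0)), pair(e, a))), pair(pair(e, f(e, pair(0, k(e, a)))), a))))   [R6 at 1.1.1.1]
2. pair(pair(pair(pair(a, a), a), a), g(pair(pair(pair(a, 0), a), pair(0, 0)), pair(pair(e, g(pair(pair(0, a), pair(0, 0)), pair(e, a))), pair(pair(e, f(e, pair(0, k(e, a)))), a))))  →  pair(pair(pair(pair(a, a), a), a), 0)   [R1 at 2]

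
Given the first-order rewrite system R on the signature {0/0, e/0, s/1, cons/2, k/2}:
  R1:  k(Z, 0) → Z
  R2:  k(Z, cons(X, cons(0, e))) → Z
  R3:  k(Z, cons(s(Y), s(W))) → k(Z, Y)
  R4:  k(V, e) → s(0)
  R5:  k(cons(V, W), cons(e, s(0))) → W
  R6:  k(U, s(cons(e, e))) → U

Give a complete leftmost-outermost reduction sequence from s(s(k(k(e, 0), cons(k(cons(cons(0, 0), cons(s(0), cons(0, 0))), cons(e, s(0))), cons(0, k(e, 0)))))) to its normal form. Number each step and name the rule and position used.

s(s(e))

1. s(s(k(k(e, 0), cons(k(cons(cons(0, 0), cons(s(0), cons(0, 0))), cons(e, s(0))), cons(0, k(e, 0))))))  →  s(s(k(e, cons(k(cons(cons(0, 0), cons(s(0), cons(0, 0))), cons(e, s(0))), cons(0, k(e, 0))))))   [R1 at 1.1.1]
2. s(s(k(e, cons(k(cons(cons(0, 0), cons(s(0), cons(0, 0))), cons(e, s(0))), cons(0, k(e, 0))))))  →  s(s(k(e, cons(cons(s(0), cons(0, 0)), cons(0, k(e, 0))))))   [R5 at 1.1.2.1]
3. s(s(k(e, cons(cons(s(0), cons(0, 0)), cons(0, k(e, 0))))))  →  s(s(k(e, cons(cons(s(0), cons(0, 0)), cons(0, e)))))   [R1 at 1.1.2.2.2]
4. s(s(k(e, cons(cons(s(0), cons(0, 0)), cons(0, e)))))  →  s(s(e))   [R2 at 1.1]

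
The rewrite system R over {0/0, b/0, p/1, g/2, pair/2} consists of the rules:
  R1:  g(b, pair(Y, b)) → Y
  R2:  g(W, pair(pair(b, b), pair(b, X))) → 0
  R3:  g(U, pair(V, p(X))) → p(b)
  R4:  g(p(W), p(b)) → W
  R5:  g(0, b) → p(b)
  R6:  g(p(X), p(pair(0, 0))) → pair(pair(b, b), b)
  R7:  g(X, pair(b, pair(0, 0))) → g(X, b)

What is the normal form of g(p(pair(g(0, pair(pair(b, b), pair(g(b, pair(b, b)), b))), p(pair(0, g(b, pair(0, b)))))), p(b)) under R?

pair(0, p(pair(0, 0)))

1. g(p(pair(g(0, pair(pair(b, b), pair(g(b, pair(b, b)), b))), p(pair(0, g(b, pair(0, b)))))), p(b))  →  pair(g(0, pair(pair(b, b), pair(g(b, pair(b, b)), b))), p(pair(0, g(b, pair(0, b)))))   [R4 at ε]
2. pair(g(0, pair(pair(b, b), pair(g(b, pair(b, b)), b))), p(pair(0, g(b, pair(0, b)))))  →  pair(g(0, pair(pair(b, b), pair(b, b))), p(pair(0, g(b, pair(0, b)))))   [R1 at 1.2.2.1]
3. pair(g(0, pair(pair(b, b), pair(b, b))), p(pair(0, g(b, pair(0, b)))))  →  pair(0, p(pair(0, g(b, pair(0, b)))))   [R2 at 1]
4. pair(0, p(pair(0, g(b, pair(0, b)))))  →  pair(0, p(pair(0, 0)))   [R1 at 2.1.2]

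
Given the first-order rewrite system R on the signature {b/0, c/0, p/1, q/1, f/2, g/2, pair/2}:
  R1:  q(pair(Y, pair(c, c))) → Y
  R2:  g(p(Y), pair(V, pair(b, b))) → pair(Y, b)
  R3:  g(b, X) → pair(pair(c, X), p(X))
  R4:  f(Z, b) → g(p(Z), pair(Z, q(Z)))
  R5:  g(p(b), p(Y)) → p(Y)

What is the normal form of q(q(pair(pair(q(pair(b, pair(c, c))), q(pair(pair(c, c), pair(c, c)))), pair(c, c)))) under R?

b

1. q(q(pair(pair(q(pair(b, pair(c, c))), q(pair(pair(c, c), pair(c, c)))), pair(c, c))))  →  q(pair(q(pair(b, pair(c, c))), q(pair(pair(c, c), pair(c, c)))))   [R1 at 1]
2. q(pair(q(pair(b, pair(c, c))), q(pair(pair(c, c), pair(c, c)))))  →  q(pair(b, q(pair(pair(c, c), pair(c, c)))))   [R1 at 1.1]
3. q(pair(b, q(pair(pair(c, c), pair(c, c)))))  →  q(pair(b, pair(c, c)))   [R1 at 1.2]
4. q(pair(b, pair(c, c)))  →  b   [R1 at ε]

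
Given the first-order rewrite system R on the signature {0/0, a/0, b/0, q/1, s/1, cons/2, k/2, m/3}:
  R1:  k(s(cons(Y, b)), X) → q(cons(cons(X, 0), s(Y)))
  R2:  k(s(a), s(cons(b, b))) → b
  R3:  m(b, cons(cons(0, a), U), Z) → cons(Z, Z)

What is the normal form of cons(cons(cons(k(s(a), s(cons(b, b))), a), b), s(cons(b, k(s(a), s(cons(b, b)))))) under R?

cons(cons(cons(b, a), b), s(cons(b, b)))

1. cons(cons(cons(k(s(a), s(cons(b, b))), a), b), s(cons(b, k(s(a), s(cons(b, b))))))  →  cons(cons(cons(b, a), b), s(cons(b, k(s(a), s(cons(b, b))))))   [R2 at 1.1.1]
2. cons(cons(cons(b, a), b), s(cons(b, k(s(a), s(cons(b, b))))))  →  cons(cons(cons(b, a), b), s(cons(b, b)))   [R2 at 2.1.2]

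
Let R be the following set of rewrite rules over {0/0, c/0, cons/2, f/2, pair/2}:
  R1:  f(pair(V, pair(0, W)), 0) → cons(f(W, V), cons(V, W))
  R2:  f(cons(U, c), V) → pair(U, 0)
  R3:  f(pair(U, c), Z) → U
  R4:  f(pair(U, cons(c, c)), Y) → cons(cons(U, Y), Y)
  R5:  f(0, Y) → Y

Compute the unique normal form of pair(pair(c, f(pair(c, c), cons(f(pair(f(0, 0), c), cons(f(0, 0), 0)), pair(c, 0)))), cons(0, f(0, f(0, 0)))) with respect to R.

1. pair(pair(c, f(pair(c, c), cons(f(pair(f(0, 0), c), cons(f(0, 0), 0)), pair(c, 0)))), cons(0, f(0, f(0, 0))))  →  pair(pair(c, c), cons(0, f(0, f(0, 0))))   [R3 at 1.2]
2. pair(pair(c, c), cons(0, f(0, f(0, 0))))  →  pair(pair(c, c), cons(0, f(0, 0)))   [R5 at 2.2]
3. pair(pair(c, c), cons(0, f(0, 0)))  →  pair(pair(c, c), cons(0, 0))   [R5 at 2.2]

pair(pair(c, c), cons(0, 0))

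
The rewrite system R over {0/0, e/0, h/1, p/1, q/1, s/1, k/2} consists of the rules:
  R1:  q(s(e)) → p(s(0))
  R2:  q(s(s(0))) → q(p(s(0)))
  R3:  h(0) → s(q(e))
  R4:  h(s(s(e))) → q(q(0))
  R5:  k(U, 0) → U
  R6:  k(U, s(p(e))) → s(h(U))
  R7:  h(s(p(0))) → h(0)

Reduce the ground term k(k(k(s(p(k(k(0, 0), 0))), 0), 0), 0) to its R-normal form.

1. k(k(k(s(p(k(k(0, 0), 0))), 0), 0), 0)  →  k(k(s(p(k(k(0, 0), 0))), 0), 0)   [R5 at ε]
2. k(k(s(p(k(k(0, 0), 0))), 0), 0)  →  k(s(p(k(k(0, 0), 0))), 0)   [R5 at ε]
3. k(s(p(k(k(0, 0), 0))), 0)  →  s(p(k(k(0, 0), 0)))   [R5 at ε]
4. s(p(k(k(0, 0), 0)))  →  s(p(k(0, 0)))   [R5 at 1.1]
5. s(p(k(0, 0)))  →  s(p(0))   [R5 at 1.1]

s(p(0))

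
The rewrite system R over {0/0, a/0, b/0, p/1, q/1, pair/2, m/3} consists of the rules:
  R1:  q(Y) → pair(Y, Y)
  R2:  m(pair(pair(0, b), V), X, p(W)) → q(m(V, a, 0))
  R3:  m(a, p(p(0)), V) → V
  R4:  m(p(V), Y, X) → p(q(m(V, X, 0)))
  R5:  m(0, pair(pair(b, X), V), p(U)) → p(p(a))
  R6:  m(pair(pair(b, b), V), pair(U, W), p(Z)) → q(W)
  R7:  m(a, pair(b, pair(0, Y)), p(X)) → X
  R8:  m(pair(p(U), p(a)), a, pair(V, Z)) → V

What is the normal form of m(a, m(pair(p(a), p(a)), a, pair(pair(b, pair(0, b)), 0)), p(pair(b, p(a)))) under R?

pair(b, p(a))

1. m(a, m(pair(p(a), p(a)), a, pair(pair(b, pair(0, b)), 0)), p(pair(b, p(a))))  →  m(a, pair(b, pair(0, b)), p(pair(b, p(a))))   [R8 at 2]
2. m(a, pair(b, pair(0, b)), p(pair(b, p(a))))  →  pair(b, p(a))   [R7 at ε]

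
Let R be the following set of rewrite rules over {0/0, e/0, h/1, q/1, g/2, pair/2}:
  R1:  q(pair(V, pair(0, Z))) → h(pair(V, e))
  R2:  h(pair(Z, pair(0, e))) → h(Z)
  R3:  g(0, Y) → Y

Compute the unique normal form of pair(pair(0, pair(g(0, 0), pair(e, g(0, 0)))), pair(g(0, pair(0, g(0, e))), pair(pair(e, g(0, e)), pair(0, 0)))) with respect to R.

pair(pair(0, pair(0, pair(e, 0))), pair(pair(0, e), pair(pair(e, e), pair(0, 0))))

1. pair(pair(0, pair(g(0, 0), pair(e, g(0, 0)))), pair(g(0, pair(0, g(0, e))), pair(pair(e, g(0, e)), pair(0, 0))))  →  pair(pair(0, pair(0, pair(e, g(0, 0)))), pair(g(0, pair(0, g(0, e))), pair(pair(e, g(0, e)), pair(0, 0))))   [R3 at 1.2.1]
2. pair(pair(0, pair(0, pair(e, g(0, 0)))), pair(g(0, pair(0, g(0, e))), pair(pair(e, g(0, e)), pair(0, 0))))  →  pair(pair(0, pair(0, pair(e, 0))), pair(g(0, pair(0, g(0, e))), pair(pair(e, g(0, e)), pair(0, 0))))   [R3 at 1.2.2.2]
3. pair(pair(0, pair(0, pair(e, 0))), pair(g(0, pair(0, g(0, e))), pair(pair(e, g(0, e)), pair(0, 0))))  →  pair(pair(0, pair(0, pair(e, 0))), pair(pair(0, g(0, e)), pair(pair(e, g(0, e)), pair(0, 0))))   [R3 at 2.1]
4. pair(pair(0, pair(0, pair(e, 0))), pair(pair(0, g(0, e)), pair(pair(e, g(0, e)), pair(0, 0))))  →  pair(pair(0, pair(0, pair(e, 0))), pair(pair(0, e), pair(pair(e, g(0, e)), pair(0, 0))))   [R3 at 2.1.2]
5. pair(pair(0, pair(0, pair(e, 0))), pair(pair(0, e), pair(pair(e, g(0, e)), pair(0, 0))))  →  pair(pair(0, pair(0, pair(e, 0))), pair(pair(0, e), pair(pair(e, e), pair(0, 0))))   [R3 at 2.2.1.2]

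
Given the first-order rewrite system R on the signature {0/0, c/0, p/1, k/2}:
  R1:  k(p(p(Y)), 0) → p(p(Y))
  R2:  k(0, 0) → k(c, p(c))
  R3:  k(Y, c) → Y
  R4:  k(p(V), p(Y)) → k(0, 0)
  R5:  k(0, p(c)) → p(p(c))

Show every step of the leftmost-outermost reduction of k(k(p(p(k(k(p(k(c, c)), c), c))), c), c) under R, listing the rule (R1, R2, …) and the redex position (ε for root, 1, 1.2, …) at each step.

1. k(k(p(p(k(k(p(k(c, c)), c), c))), c), c)  →  k(p(p(k(k(p(k(c, c)), c), c))), c)   [R3 at ε]
2. k(p(p(k(k(p(k(c, c)), c), c))), c)  →  p(p(k(k(p(k(c, c)), c), c)))   [R3 at ε]
3. p(p(k(k(p(k(c, c)), c), c)))  →  p(p(k(p(k(c, c)), c)))   [R3 at 1.1]
4. p(p(k(p(k(c, c)), c)))  →  p(p(p(k(c, c))))   [R3 at 1.1]
5. p(p(p(k(c, c))))  →  p(p(p(c)))   [R3 at 1.1.1]

p(p(p(c)))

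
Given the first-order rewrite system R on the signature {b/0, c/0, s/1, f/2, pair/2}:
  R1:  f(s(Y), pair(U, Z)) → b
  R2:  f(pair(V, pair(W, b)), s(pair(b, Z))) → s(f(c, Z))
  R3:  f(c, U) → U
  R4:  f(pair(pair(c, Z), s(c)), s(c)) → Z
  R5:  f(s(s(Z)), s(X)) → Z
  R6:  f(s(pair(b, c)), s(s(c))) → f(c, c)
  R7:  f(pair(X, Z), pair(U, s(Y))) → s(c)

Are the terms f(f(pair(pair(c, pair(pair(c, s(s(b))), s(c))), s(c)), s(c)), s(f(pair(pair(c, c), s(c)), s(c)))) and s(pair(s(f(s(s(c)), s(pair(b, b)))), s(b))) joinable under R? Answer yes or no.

Reduce t₁ = f(f(pair(pair(c, pair(pair(c, s(s(b))), s(c))), s(c)), s(c)), s(f(pair(pair(c, c), s(c)), s(c)))):
1. f(f(pair(pair(c, pair(pair(c, s(s(b))), s(c))), s(c)), s(c)), s(f(pair(pair(c, c), s(c)), s(c))))  →  f(pair(pair(c, s(s(b))), s(c)), s(f(pair(pair(c, c), s(c)), s(c))))   [R4 at 1]
2. f(pair(pair(c, s(s(b))), s(c)), s(f(pair(pair(c, c), s(c)), s(c))))  →  f(pair(pair(c, s(s(b))), s(c)), s(c))   [R4 at 2.1]
3. f(pair(pair(c, s(s(b))), s(c)), s(c))  →  s(s(b))   [R4 at ε]

Reduce t₂ = s(pair(s(f(s(s(c)), s(pair(b, b)))), s(b))):
1. s(pair(s(f(s(s(c)), s(pair(b, b)))), s(b)))  →  s(pair(s(c), s(b)))   [R5 at 1.1.1]

no — NF(t₁) = s(s(b)), NF(t₂) = s(pair(s(c), s(b)))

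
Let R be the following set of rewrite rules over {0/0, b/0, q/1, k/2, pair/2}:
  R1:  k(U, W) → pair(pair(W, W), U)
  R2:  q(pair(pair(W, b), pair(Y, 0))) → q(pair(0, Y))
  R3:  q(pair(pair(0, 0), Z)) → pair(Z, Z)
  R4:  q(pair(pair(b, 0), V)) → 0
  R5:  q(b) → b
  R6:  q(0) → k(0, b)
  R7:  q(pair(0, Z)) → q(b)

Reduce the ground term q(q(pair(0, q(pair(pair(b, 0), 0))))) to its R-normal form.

1. q(q(pair(0, q(pair(pair(b, 0), 0)))))  →  q(q(b))   [R7 at 1]
2. q(q(b))  →  q(b)   [R5 at 1]
3. q(b)  →  b   [R5 at ε]

b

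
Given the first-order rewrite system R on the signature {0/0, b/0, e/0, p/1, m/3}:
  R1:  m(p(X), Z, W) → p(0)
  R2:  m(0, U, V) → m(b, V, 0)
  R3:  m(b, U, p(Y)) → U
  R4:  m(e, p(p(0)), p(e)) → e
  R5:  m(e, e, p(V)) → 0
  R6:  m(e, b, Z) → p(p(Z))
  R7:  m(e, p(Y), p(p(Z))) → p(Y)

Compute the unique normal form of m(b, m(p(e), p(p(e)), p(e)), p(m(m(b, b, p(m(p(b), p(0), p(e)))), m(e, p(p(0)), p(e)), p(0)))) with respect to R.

p(0)

1. m(b, m(p(e), p(p(e)), p(e)), p(m(m(b, b, p(m(p(b), p(0), p(e)))), m(e, p(p(0)), p(e)), p(0))))  →  m(p(e), p(p(e)), p(e))   [R3 at ε]
2. m(p(e), p(p(e)), p(e))  →  p(0)   [R1 at ε]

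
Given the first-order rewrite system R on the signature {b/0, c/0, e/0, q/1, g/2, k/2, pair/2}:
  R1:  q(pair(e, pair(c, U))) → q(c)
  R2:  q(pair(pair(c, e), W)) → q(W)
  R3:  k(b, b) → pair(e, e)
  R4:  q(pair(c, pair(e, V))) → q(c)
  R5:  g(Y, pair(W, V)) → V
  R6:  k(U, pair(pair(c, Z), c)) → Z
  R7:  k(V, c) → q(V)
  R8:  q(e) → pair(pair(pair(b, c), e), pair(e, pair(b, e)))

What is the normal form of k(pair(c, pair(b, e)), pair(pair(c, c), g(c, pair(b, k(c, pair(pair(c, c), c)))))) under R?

c

1. k(pair(c, pair(b, e)), pair(pair(c, c), g(c, pair(b, k(c, pair(pair(c, c), c))))))  →  k(pair(c, pair(b, e)), pair(pair(c, c), k(c, pair(pair(c, c), c))))   [R5 at 2.2]
2. k(pair(c, pair(b, e)), pair(pair(c, c), k(c, pair(pair(c, c), c))))  →  k(pair(c, pair(b, e)), pair(pair(c, c), c))   [R6 at 2.2]
3. k(pair(c, pair(b, e)), pair(pair(c, c), c))  →  c   [R6 at ε]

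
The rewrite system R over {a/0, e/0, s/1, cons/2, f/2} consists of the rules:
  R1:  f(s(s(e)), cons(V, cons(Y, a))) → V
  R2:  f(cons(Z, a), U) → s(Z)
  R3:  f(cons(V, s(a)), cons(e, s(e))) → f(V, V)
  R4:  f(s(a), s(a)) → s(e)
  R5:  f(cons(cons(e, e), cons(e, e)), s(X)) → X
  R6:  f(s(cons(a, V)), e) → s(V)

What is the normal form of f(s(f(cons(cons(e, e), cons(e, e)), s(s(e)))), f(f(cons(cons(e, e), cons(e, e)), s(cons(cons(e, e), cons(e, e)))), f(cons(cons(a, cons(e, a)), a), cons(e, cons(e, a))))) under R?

1. f(s(f(cons(cons(e, e), cons(e, e)), s(s(e)))), f(f(cons(cons(e, e), cons(e, e)), s(cons(cons(e, e), cons(e, e)))), f(cons(cons(a, cons(e, a)), a), cons(e, cons(e, a)))))  →  f(s(s(e)), f(f(cons(cons(e, e), cons(e, e)), s(cons(cons(e, e), cons(e, e)))), f(cons(cons(a, cons(e, a)), a), cons(e, cons(e, a)))))   [R5 at 1.1]
2. f(s(s(e)), f(f(cons(cons(e, e), cons(e, e)), s(cons(cons(e, e), cons(e, e)))), f(cons(cons(a, cons(e, a)), a), cons(e, cons(e, a)))))  →  f(s(s(e)), f(cons(cons(e, e), cons(e, e)), f(cons(cons(a, cons(e, a)), a), cons(e, cons(e, a)))))   [R5 at 2.1]
3. f(s(s(e)), f(cons(cons(e, e), cons(e, e)), f(cons(cons(a, cons(e, a)), a), cons(e, cons(e, a)))))  →  f(s(s(e)), f(cons(cons(e, e), cons(e, e)), s(cons(a, cons(e, a)))))   [R2 at 2.2]
4. f(s(s(e)), f(cons(cons(e, e), cons(e, e)), s(cons(a, cons(e, a)))))  →  f(s(s(e)), cons(a, cons(e, a)))   [R5 at 2]
5. f(s(s(e)), cons(a, cons(e, a)))  →  a   [R1 at ε]

a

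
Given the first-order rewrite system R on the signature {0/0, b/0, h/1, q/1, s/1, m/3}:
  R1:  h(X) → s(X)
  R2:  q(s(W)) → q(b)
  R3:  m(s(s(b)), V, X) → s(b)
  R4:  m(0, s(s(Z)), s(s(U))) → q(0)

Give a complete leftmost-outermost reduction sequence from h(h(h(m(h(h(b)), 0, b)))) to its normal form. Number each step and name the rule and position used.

s(s(s(s(b))))

1. h(h(h(m(h(h(b)), 0, b))))  →  s(h(h(m(h(h(b)), 0, b))))   [R1 at ε]
2. s(h(h(m(h(h(b)), 0, b))))  →  s(s(h(m(h(h(b)), 0, b))))   [R1 at 1]
3. s(s(h(m(h(h(b)), 0, b))))  →  s(s(s(m(h(h(b)), 0, b))))   [R1 at 1.1]
4. s(s(s(m(h(h(b)), 0, b))))  →  s(s(s(m(s(h(b)), 0, b))))   [R1 at 1.1.1.1]
5. s(s(s(m(s(h(b)), 0, b))))  →  s(s(s(m(s(s(b)), 0, b))))   [R1 at 1.1.1.1.1]
6. s(s(s(m(s(s(b)), 0, b))))  →  s(s(s(s(b))))   [R3 at 1.1.1]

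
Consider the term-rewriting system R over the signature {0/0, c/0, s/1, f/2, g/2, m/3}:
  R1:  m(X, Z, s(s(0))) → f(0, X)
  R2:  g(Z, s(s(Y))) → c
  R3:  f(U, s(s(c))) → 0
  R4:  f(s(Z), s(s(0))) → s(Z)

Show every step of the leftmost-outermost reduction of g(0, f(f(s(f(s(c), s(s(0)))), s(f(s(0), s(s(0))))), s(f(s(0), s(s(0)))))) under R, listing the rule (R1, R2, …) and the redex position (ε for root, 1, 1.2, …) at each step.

c

1. g(0, f(f(s(f(s(c), s(s(0)))), s(f(s(0), s(s(0))))), s(f(s(0), s(s(0))))))  →  g(0, f(f(s(s(c)), s(f(s(0), s(s(0))))), s(f(s(0), s(s(0))))))   [R4 at 2.1.1.1]
2. g(0, f(f(s(s(c)), s(f(s(0), s(s(0))))), s(f(s(0), s(s(0))))))  →  g(0, f(f(s(s(c)), s(s(0))), s(f(s(0), s(s(0))))))   [R4 at 2.1.2.1]
3. g(0, f(f(s(s(c)), s(s(0))), s(f(s(0), s(s(0))))))  →  g(0, f(s(s(c)), s(f(s(0), s(s(0))))))   [R4 at 2.1]
4. g(0, f(s(s(c)), s(f(s(0), s(s(0))))))  →  g(0, f(s(s(c)), s(s(0))))   [R4 at 2.2.1]
5. g(0, f(s(s(c)), s(s(0))))  →  g(0, s(s(c)))   [R4 at 2]
6. g(0, s(s(c)))  →  c   [R2 at ε]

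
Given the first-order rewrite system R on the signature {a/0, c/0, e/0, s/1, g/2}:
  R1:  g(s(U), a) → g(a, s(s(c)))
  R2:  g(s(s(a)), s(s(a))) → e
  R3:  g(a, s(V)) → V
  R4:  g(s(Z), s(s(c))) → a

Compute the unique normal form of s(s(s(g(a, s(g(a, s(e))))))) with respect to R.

1. s(s(s(g(a, s(g(a, s(e)))))))  →  s(s(s(g(a, s(e)))))   [R3 at 1.1.1]
2. s(s(s(g(a, s(e)))))  →  s(s(s(e)))   [R3 at 1.1.1]

s(s(s(e)))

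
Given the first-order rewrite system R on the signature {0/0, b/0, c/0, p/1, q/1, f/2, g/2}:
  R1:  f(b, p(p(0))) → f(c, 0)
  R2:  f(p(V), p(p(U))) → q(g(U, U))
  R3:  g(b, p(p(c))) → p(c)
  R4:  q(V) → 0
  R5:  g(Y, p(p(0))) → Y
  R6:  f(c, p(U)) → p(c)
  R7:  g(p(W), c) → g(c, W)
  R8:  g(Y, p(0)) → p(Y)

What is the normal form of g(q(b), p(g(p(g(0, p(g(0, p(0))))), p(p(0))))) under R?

1. g(q(b), p(g(p(g(0, p(g(0, p(0))))), p(p(0)))))  →  g(0, p(g(p(g(0, p(g(0, p(0))))), p(p(0)))))   [R4 at 1]
2. g(0, p(g(p(g(0, p(g(0, p(0))))), p(p(0)))))  →  g(0, p(p(g(0, p(g(0, p(0)))))))   [R5 at 2.1]
3. g(0, p(p(g(0, p(g(0, p(0)))))))  →  g(0, p(p(g(0, p(p(0))))))   [R8 at 2.1.1.2.1]
4. g(0, p(p(g(0, p(p(0))))))  →  g(0, p(p(0)))   [R5 at 2.1.1]
5. g(0, p(p(0)))  →  0   [R5 at ε]

0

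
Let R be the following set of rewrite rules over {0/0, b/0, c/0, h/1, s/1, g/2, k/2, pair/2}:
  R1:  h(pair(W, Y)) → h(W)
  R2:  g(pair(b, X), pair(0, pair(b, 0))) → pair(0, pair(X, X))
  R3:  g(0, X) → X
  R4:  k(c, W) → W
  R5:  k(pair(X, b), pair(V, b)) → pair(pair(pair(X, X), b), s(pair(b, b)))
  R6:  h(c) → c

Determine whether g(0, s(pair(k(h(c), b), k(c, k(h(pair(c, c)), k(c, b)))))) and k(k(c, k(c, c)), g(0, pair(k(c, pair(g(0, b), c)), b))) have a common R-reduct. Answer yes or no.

Reduce t₁ = g(0, s(pair(k(h(c), b), k(c, k(h(pair(c, c)), k(c, b)))))):
1. g(0, s(pair(k(h(c), b), k(c, k(h(pair(c, c)), k(c, b))))))  →  s(pair(k(h(c), b), k(c, k(h(pair(c, c)), k(c, b)))))   [R3 at ε]
2. s(pair(k(h(c), b), k(c, k(h(pair(c, c)), k(c, b)))))  →  s(pair(k(c, b), k(c, k(h(pair(c, c)), k(c, b)))))   [R6 at 1.1.1]
3. s(pair(k(c, b), k(c, k(h(pair(c, c)), k(c, b)))))  →  s(pair(b, k(c, k(h(pair(c, c)), k(c, b)))))   [R4 at 1.1]
4. s(pair(b, k(c, k(h(pair(c, c)), k(c, b)))))  →  s(pair(b, k(h(pair(c, c)), k(c, b))))   [R4 at 1.2]
5. s(pair(b, k(h(pair(c, c)), k(c, b))))  →  s(pair(b, k(h(c), k(c, b))))   [R1 at 1.2.1]
6. s(pair(b, k(h(c), k(c, b))))  →  s(pair(b, k(c, k(c, b))))   [R6 at 1.2.1]
7. s(pair(b, k(c, k(c, b))))  →  s(pair(b, k(c, b)))   [R4 at 1.2]
8. s(pair(b, k(c, b)))  →  s(pair(b, b))   [R4 at 1.2]

Reduce t₂ = k(k(c, k(c, c)), g(0, pair(k(c, pair(g(0, b), c)), b))):
1. k(k(c, k(c, c)), g(0, pair(k(c, pair(g(0, b), c)), b)))  →  k(k(c, c), g(0, pair(k(c, pair(g(0, b), c)), b)))   [R4 at 1]
2. k(k(c, c), g(0, pair(k(c, pair(g(0, b), c)), b)))  →  k(c, g(0, pair(k(c, pair(g(0, b), c)), b)))   [R4 at 1]
3. k(c, g(0, pair(k(c, pair(g(0, b), c)), b)))  →  g(0, pair(k(c, pair(g(0, b), c)), b))   [R4 at ε]
4. g(0, pair(k(c, pair(g(0, b), c)), b))  →  pair(k(c, pair(g(0, b), c)), b)   [R3 at ε]
5. pair(k(c, pair(g(0, b), c)), b)  →  pair(pair(g(0, b), c), b)   [R4 at 1]
6. pair(pair(g(0, b), c), b)  →  pair(pair(b, c), b)   [R3 at 1.1]

no — NF(t₁) = s(pair(b, b)), NF(t₂) = pair(pair(b, c), b)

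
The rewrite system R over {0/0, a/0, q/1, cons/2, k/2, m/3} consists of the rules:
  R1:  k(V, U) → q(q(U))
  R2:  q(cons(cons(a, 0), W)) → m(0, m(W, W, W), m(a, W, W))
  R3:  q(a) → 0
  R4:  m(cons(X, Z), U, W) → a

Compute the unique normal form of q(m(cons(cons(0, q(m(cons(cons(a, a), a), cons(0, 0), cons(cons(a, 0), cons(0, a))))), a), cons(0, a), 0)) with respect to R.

1. q(m(cons(cons(0, q(m(cons(cons(a, a), a), cons(0, 0), cons(cons(a, 0), cons(0, a))))), a), cons(0, a), 0))  →  q(a)   [R4 at 1]
2. q(a)  →  0   [R3 at ε]

0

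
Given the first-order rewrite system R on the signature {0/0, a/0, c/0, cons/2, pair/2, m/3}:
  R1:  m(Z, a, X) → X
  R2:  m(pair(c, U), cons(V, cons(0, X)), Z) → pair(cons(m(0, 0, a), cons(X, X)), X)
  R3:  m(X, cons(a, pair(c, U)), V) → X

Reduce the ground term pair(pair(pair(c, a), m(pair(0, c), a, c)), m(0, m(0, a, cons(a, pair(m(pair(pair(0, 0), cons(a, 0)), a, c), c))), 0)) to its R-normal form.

pair(pair(pair(c, a), c), 0)

1. pair(pair(pair(c, a), m(pair(0, c), a, c)), m(0, m(0, a, cons(a, pair(m(pair(pair(0, 0), cons(a, 0)), a, c), c))), 0))  →  pair(pair(pair(c, a), c), m(0, m(0, a, cons(a, pair(m(pair(pair(0, 0), cons(a, 0)), a, c), c))), 0))   [R1 at 1.2]
2. pair(pair(pair(c, a), c), m(0, m(0, a, cons(a, pair(m(pair(pair(0, 0), cons(a, 0)), a, c), c))), 0))  →  pair(pair(pair(c, a), c), m(0, cons(a, pair(m(pair(pair(0, 0), cons(a, 0)), a, c), c)), 0))   [R1 at 2.2]
3. pair(pair(pair(c, a), c), m(0, cons(a, pair(m(pair(pair(0, 0), cons(a, 0)), a, c), c)), 0))  →  pair(pair(pair(c, a), c), m(0, cons(a, pair(c, c)), 0))   [R1 at 2.2.2.1]
4. pair(pair(pair(c, a), c), m(0, cons(a, pair(c, c)), 0))  →  pair(pair(pair(c, a), c), 0)   [R3 at 2]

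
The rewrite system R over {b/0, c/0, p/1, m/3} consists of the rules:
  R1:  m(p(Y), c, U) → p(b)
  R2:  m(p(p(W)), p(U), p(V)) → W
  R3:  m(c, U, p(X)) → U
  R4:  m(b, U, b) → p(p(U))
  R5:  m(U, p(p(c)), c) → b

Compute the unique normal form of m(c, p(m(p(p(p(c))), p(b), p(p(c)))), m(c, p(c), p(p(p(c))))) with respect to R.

p(p(c))

1. m(c, p(m(p(p(p(c))), p(b), p(p(c)))), m(c, p(c), p(p(p(c)))))  →  m(c, p(p(c)), m(c, p(c), p(p(p(c)))))   [R2 at 2.1]
2. m(c, p(p(c)), m(c, p(c), p(p(p(c)))))  →  m(c, p(p(c)), p(c))   [R3 at 3]
3. m(c, p(p(c)), p(c))  →  p(p(c))   [R3 at ε]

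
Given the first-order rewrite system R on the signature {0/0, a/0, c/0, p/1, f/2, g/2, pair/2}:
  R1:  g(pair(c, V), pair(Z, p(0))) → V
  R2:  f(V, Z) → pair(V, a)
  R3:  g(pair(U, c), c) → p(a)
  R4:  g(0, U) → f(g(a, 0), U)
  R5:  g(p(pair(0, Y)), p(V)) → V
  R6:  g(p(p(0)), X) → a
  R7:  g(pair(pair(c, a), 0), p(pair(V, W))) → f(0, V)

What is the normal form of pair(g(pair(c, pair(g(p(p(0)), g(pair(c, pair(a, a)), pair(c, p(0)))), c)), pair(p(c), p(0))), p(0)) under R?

1. pair(g(pair(c, pair(g(p(p(0)), g(pair(c, pair(a, a)), pair(c, p(0)))), c)), pair(p(c), p(0))), p(0))  →  pair(pair(g(p(p(0)), g(pair(c, pair(a, a)), pair(c, p(0)))), c), p(0))   [R1 at 1]
2. pair(pair(g(p(p(0)), g(pair(c, pair(a, a)), pair(c, p(0)))), c), p(0))  →  pair(pair(a, c), p(0))   [R6 at 1.1]

pair(pair(a, c), p(0))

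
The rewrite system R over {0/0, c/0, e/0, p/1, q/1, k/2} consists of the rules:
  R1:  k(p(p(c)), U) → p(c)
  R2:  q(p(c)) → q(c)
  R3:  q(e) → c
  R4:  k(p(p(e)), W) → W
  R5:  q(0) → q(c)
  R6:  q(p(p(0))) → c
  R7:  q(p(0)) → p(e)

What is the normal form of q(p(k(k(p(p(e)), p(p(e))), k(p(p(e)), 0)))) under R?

p(e)

1. q(p(k(k(p(p(e)), p(p(e))), k(p(p(e)), 0))))  →  q(p(k(p(p(e)), k(p(p(e)), 0))))   [R4 at 1.1.1]
2. q(p(k(p(p(e)), k(p(p(e)), 0))))  →  q(p(k(p(p(e)), 0)))   [R4 at 1.1]
3. q(p(k(p(p(e)), 0)))  →  q(p(0))   [R4 at 1.1]
4. q(p(0))  →  p(e)   [R7 at ε]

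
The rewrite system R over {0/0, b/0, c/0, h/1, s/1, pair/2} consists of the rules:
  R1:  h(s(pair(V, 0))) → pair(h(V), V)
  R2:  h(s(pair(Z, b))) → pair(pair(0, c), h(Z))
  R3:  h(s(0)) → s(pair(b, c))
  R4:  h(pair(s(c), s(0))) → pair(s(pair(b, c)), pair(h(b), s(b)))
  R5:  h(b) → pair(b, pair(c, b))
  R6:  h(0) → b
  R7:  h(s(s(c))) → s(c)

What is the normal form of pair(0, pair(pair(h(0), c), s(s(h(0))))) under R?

1. pair(0, pair(pair(h(0), c), s(s(h(0)))))  →  pair(0, pair(pair(b, c), s(s(h(0)))))   [R6 at 2.1.1]
2. pair(0, pair(pair(b, c), s(s(h(0)))))  →  pair(0, pair(pair(b, c), s(s(b))))   [R6 at 2.2.1.1]

pair(0, pair(pair(b, c), s(s(b))))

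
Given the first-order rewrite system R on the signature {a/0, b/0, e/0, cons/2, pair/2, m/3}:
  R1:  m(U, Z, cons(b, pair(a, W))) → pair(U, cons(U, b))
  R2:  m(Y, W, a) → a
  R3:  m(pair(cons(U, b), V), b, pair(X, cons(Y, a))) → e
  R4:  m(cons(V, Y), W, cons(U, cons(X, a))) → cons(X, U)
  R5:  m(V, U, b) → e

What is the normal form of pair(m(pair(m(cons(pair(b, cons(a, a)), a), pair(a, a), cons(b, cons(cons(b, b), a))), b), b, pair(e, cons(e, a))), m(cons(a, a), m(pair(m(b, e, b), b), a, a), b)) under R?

1. pair(m(pair(m(cons(pair(b, cons(a, a)), a), pair(a, a), cons(b, cons(cons(b, b), a))), b), b, pair(e, cons(e, a))), m(cons(a, a), m(pair(m(b, e, b), b), a, a), b))  →  pair(m(pair(cons(cons(b, b), b), b), b, pair(e, cons(e, a))), m(cons(a, a), m(pair(m(b, e, b), b), a, a), b))   [R4 at 1.1.1]
2. pair(m(pair(cons(cons(b, b), b), b), b, pair(e, cons(e, a))), m(cons(a, a), m(pair(m(b, e, b), b), a, a), b))  →  pair(e, m(cons(a, a), m(pair(m(b, e, b), b), a, a), b))   [R3 at 1]
3. pair(e, m(cons(a, a), m(pair(m(b, e, b), b), a, a), b))  →  pair(e, e)   [R5 at 2]

pair(e, e)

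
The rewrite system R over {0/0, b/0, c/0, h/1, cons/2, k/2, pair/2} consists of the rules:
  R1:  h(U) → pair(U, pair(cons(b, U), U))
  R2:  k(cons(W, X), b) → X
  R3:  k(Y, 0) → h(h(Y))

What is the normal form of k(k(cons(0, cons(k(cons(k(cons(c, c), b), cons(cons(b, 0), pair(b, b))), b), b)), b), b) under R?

1. k(k(cons(0, cons(k(cons(k(cons(c, c), b), cons(cons(b, 0), pair(b, b))), b), b)), b), b)  →  k(cons(k(cons(k(cons(c, c), b), cons(cons(b, 0), pair(b, b))), b), b), b)   [R2 at 1]
2. k(cons(k(cons(k(cons(c, c), b), cons(cons(b, 0), pair(b, b))), b), b), b)  →  b   [R2 at ε]

b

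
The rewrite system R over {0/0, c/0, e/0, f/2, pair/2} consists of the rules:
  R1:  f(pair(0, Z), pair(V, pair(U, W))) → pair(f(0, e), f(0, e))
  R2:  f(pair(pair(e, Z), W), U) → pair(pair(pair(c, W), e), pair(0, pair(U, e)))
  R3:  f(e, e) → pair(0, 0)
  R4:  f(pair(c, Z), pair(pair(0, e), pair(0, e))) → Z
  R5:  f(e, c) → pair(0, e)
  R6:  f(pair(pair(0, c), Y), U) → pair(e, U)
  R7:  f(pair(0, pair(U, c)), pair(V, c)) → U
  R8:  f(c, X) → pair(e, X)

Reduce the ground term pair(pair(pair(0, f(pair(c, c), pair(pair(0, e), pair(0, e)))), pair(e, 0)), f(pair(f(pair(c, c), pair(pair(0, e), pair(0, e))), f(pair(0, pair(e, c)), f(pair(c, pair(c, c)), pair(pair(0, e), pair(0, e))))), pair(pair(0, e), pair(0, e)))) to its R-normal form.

pair(pair(pair(0, c), pair(e, 0)), e)

1. pair(pair(pair(0, f(pair(c, c), pair(pair(0, e), pair(0, e)))), pair(e, 0)), f(pair(f(pair(c, c), pair(pair(0, e), pair(0, e))), f(pair(0, pair(e, c)), f(pair(c, pair(c, c)), pair(pair(0, e), pair(0, e))))), pair(pair(0, e), pair(0, e))))  →  pair(pair(pair(0, c), pair(e, 0)), f(pair(f(pair(c, c), pair(pair(0, e), pair(0, e))), f(pair(0, pair(e, c)), f(pair(c, pair(c, c)), pair(pair(0, e), pair(0, e))))), pair(pair(0, e), pair(0, e))))   [R4 at 1.1.2]
2. pair(pair(pair(0, c), pair(e, 0)), f(pair(f(pair(c, c), pair(pair(0, e), pair(0, e))), f(pair(0, pair(e, c)), f(pair(c, pair(c, c)), pair(pair(0, e), pair(0, e))))), pair(pair(0, e), pair(0, e))))  →  pair(pair(pair(0, c), pair(e, 0)), f(pair(c, f(pair(0, pair(e, c)), f(pair(c, pair(c, c)), pair(pair(0, e), pair(0, e))))), pair(pair(0, e), pair(0, e))))   [R4 at 2.1.1]
3. pair(pair(pair(0, c), pair(e, 0)), f(pair(c, f(pair(0, pair(e, c)), f(pair(c, pair(c, c)), pair(pair(0, e), pair(0, e))))), pair(pair(0, e), pair(0, e))))  →  pair(pair(pair(0, c), pair(e, 0)), f(pair(0, pair(e, c)), f(pair(c, pair(c, c)), pair(pair(0, e), pair(0, e)))))   [R4 at 2]
4. pair(pair(pair(0, c), pair(e, 0)), f(pair(0, pair(e, c)), f(pair(c, pair(c, c)), pair(pair(0, e), pair(0, e)))))  →  pair(pair(pair(0, c), pair(e, 0)), f(pair(0, pair(e, c)), pair(c, c)))   [R4 at 2.2]
5. pair(pair(pair(0, c), pair(e, 0)), f(pair(0, pair(e, c)), pair(c, c)))  →  pair(pair(pair(0, c), pair(e, 0)), e)   [R7 at 2]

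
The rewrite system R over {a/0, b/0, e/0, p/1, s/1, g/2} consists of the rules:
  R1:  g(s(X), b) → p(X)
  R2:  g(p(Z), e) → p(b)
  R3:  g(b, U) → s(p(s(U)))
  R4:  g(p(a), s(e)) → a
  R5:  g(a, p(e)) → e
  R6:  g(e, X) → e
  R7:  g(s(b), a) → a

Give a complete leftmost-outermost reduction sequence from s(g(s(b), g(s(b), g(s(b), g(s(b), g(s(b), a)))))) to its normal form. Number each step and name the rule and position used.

s(a)

1. s(g(s(b), g(s(b), g(s(b), g(s(b), g(s(b), a))))))  →  s(g(s(b), g(s(b), g(s(b), g(s(b), a)))))   [R7 at 1.2.2.2.2]
2. s(g(s(b), g(s(b), g(s(b), g(s(b), a)))))  →  s(g(s(b), g(s(b), g(s(b), a))))   [R7 at 1.2.2.2]
3. s(g(s(b), g(s(b), g(s(b), a))))  →  s(g(s(b), g(s(b), a)))   [R7 at 1.2.2]
4. s(g(s(b), g(s(b), a)))  →  s(g(s(b), a))   [R7 at 1.2]
5. s(g(s(b), a))  →  s(a)   [R7 at 1]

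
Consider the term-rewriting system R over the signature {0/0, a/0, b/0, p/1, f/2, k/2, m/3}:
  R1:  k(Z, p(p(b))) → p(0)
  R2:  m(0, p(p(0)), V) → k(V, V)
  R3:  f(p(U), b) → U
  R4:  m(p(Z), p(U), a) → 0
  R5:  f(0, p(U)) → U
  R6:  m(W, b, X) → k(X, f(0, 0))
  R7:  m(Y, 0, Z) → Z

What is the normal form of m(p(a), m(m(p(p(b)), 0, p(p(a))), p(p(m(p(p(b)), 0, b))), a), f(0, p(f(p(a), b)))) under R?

a

1. m(p(a), m(m(p(p(b)), 0, p(p(a))), p(p(m(p(p(b)), 0, b))), a), f(0, p(f(p(a), b))))  →  m(p(a), m(p(p(a)), p(p(m(p(p(b)), 0, b))), a), f(0, p(f(p(a), b))))   [R7 at 2.1]
2. m(p(a), m(p(p(a)), p(p(m(p(p(b)), 0, b))), a), f(0, p(f(p(a), b))))  →  m(p(a), 0, f(0, p(f(p(a), b))))   [R4 at 2]
3. m(p(a), 0, f(0, p(f(p(a), b))))  →  f(0, p(f(p(a), b)))   [R7 at ε]
4. f(0, p(f(p(a), b)))  →  f(p(a), b)   [R5 at ε]
5. f(p(a), b)  →  a   [R3 at ε]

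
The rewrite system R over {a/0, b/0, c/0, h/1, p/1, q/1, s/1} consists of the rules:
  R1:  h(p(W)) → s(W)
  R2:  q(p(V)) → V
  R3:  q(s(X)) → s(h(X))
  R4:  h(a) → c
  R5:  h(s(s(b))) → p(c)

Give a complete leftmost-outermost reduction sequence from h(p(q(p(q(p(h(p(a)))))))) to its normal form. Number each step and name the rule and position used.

1. h(p(q(p(q(p(h(p(a))))))))  →  s(q(p(q(p(h(p(a)))))))   [R1 at ε]
2. s(q(p(q(p(h(p(a)))))))  →  s(q(p(h(p(a)))))   [R2 at 1]
3. s(q(p(h(p(a)))))  →  s(h(p(a)))   [R2 at 1]
4. s(h(p(a)))  →  s(s(a))   [R1 at 1]

s(s(a))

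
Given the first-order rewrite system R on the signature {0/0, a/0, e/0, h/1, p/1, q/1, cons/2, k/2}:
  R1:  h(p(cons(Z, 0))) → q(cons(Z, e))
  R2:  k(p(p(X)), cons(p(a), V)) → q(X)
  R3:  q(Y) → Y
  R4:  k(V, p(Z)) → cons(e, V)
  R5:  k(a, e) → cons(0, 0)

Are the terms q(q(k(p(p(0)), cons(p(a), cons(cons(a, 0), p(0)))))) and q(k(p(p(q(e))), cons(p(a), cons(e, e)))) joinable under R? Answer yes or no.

no — NF(t₁) = 0, NF(t₂) = e

Reduce t₁ = q(q(k(p(p(0)), cons(p(a), cons(cons(a, 0), p(0)))))):
1. q(q(k(p(p(0)), cons(p(a), cons(cons(a, 0), p(0))))))  →  q(k(p(p(0)), cons(p(a), cons(cons(a, 0), p(0)))))   [R3 at ε]
2. q(k(p(p(0)), cons(p(a), cons(cons(a, 0), p(0)))))  →  k(p(p(0)), cons(p(a), cons(cons(a, 0), p(0))))   [R3 at ε]
3. k(p(p(0)), cons(p(a), cons(cons(a, 0), p(0))))  →  q(0)   [R2 at ε]
4. q(0)  →  0   [R3 at ε]

Reduce t₂ = q(k(p(p(q(e))), cons(p(a), cons(e, e)))):
1. q(k(p(p(q(e))), cons(p(a), cons(e, e))))  →  k(p(p(q(e))), cons(p(a), cons(e, e)))   [R3 at ε]
2. k(p(p(q(e))), cons(p(a), cons(e, e)))  →  q(q(e))   [R2 at ε]
3. q(q(e))  →  q(e)   [R3 at ε]
4. q(e)  →  e   [R3 at ε]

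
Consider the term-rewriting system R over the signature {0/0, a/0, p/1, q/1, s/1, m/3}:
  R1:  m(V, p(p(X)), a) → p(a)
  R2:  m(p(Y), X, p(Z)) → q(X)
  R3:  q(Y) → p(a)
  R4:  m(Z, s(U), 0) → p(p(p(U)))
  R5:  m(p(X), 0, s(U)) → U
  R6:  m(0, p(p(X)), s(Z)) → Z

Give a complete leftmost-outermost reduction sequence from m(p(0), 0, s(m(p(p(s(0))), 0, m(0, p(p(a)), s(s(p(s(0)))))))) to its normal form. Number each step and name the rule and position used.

p(s(0))

1. m(p(0), 0, s(m(p(p(s(0))), 0, m(0, p(p(a)), s(s(p(s(0))))))))  →  m(p(p(s(0))), 0, m(0, p(p(a)), s(s(p(s(0))))))   [R5 at ε]
2. m(p(p(s(0))), 0, m(0, p(p(a)), s(s(p(s(0))))))  →  m(p(p(s(0))), 0, s(p(s(0))))   [R6 at 3]
3. m(p(p(s(0))), 0, s(p(s(0))))  →  p(s(0))   [R5 at ε]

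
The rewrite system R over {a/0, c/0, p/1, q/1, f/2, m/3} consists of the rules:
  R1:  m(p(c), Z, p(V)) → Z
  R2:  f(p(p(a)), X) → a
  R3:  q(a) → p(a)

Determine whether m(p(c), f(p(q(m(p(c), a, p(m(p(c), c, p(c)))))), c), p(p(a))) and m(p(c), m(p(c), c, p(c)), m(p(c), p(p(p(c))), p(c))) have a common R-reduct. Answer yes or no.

Reduce t₁ = m(p(c), f(p(q(m(p(c), a, p(m(p(c), c, p(c)))))), c), p(p(a))):
1. m(p(c), f(p(q(m(p(c), a, p(m(p(c), c, p(c)))))), c), p(p(a)))  →  f(p(q(m(p(c), a, p(m(p(c), c, p(c)))))), c)   [R1 at ε]
2. f(p(q(m(p(c), a, p(m(p(c), c, p(c)))))), c)  →  f(p(q(a)), c)   [R1 at 1.1.1]
3. f(p(q(a)), c)  →  f(p(p(a)), c)   [R3 at 1.1]
4. f(p(p(a)), c)  →  a   [R2 at ε]

Reduce t₂ = m(p(c), m(p(c), c, p(c)), m(p(c), p(p(p(c))), p(c))):
1. m(p(c), m(p(c), c, p(c)), m(p(c), p(p(p(c))), p(c)))  →  m(p(c), c, m(p(c), p(p(p(c))), p(c)))   [R1 at 2]
2. m(p(c), c, m(p(c), p(p(p(c))), p(c)))  →  m(p(c), c, p(p(p(c))))   [R1 at 3]
3. m(p(c), c, p(p(p(c))))  →  c   [R1 at ε]

no — NF(t₁) = a, NF(t₂) = c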